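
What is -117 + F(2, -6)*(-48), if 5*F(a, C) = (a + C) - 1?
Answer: -69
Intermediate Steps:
F(a, C) = -⅕ + C/5 + a/5 (F(a, C) = ((a + C) - 1)/5 = ((C + a) - 1)/5 = (-1 + C + a)/5 = -⅕ + C/5 + a/5)
-117 + F(2, -6)*(-48) = -117 + (-⅕ + (⅕)*(-6) + (⅕)*2)*(-48) = -117 + (-⅕ - 6/5 + ⅖)*(-48) = -117 - 1*(-48) = -117 + 48 = -69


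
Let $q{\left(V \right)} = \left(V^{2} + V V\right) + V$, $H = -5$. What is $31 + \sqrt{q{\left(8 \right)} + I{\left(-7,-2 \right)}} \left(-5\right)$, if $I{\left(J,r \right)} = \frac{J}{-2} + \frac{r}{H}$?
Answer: $31 - \frac{\sqrt{13990}}{2} \approx -28.14$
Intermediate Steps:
$q{\left(V \right)} = V + 2 V^{2}$ ($q{\left(V \right)} = \left(V^{2} + V^{2}\right) + V = 2 V^{2} + V = V + 2 V^{2}$)
$I{\left(J,r \right)} = - \frac{J}{2} - \frac{r}{5}$ ($I{\left(J,r \right)} = \frac{J}{-2} + \frac{r}{-5} = J \left(- \frac{1}{2}\right) + r \left(- \frac{1}{5}\right) = - \frac{J}{2} - \frac{r}{5}$)
$31 + \sqrt{q{\left(8 \right)} + I{\left(-7,-2 \right)}} \left(-5\right) = 31 + \sqrt{8 \left(1 + 2 \cdot 8\right) - - \frac{39}{10}} \left(-5\right) = 31 + \sqrt{8 \left(1 + 16\right) + \left(\frac{7}{2} + \frac{2}{5}\right)} \left(-5\right) = 31 + \sqrt{8 \cdot 17 + \frac{39}{10}} \left(-5\right) = 31 + \sqrt{136 + \frac{39}{10}} \left(-5\right) = 31 + \sqrt{\frac{1399}{10}} \left(-5\right) = 31 + \frac{\sqrt{13990}}{10} \left(-5\right) = 31 - \frac{\sqrt{13990}}{2}$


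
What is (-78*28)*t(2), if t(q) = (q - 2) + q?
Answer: -4368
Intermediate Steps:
t(q) = -2 + 2*q (t(q) = (-2 + q) + q = -2 + 2*q)
(-78*28)*t(2) = (-78*28)*(-2 + 2*2) = -2184*(-2 + 4) = -2184*2 = -4368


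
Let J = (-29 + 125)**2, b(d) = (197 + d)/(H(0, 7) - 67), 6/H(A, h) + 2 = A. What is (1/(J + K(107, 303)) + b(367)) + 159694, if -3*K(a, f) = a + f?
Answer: 152233400009/953330 ≈ 1.5969e+5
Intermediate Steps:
H(A, h) = 6/(-2 + A)
K(a, f) = -a/3 - f/3 (K(a, f) = -(a + f)/3 = -a/3 - f/3)
b(d) = -197/70 - d/70 (b(d) = (197 + d)/(6/(-2 + 0) - 67) = (197 + d)/(6/(-2) - 67) = (197 + d)/(6*(-1/2) - 67) = (197 + d)/(-3 - 67) = (197 + d)/(-70) = (197 + d)*(-1/70) = -197/70 - d/70)
J = 9216 (J = 96**2 = 9216)
(1/(J + K(107, 303)) + b(367)) + 159694 = (1/(9216 + (-1/3*107 - 1/3*303)) + (-197/70 - 1/70*367)) + 159694 = (1/(9216 + (-107/3 - 101)) + (-197/70 - 367/70)) + 159694 = (1/(9216 - 410/3) - 282/35) + 159694 = (1/(27238/3) - 282/35) + 159694 = (3/27238 - 282/35) + 159694 = -7681011/953330 + 159694 = 152233400009/953330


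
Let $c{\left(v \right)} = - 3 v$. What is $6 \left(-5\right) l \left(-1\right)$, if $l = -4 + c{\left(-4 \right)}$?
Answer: $240$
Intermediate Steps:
$l = 8$ ($l = -4 - -12 = -4 + 12 = 8$)
$6 \left(-5\right) l \left(-1\right) = 6 \left(-5\right) 8 \left(-1\right) = \left(-30\right) 8 \left(-1\right) = \left(-240\right) \left(-1\right) = 240$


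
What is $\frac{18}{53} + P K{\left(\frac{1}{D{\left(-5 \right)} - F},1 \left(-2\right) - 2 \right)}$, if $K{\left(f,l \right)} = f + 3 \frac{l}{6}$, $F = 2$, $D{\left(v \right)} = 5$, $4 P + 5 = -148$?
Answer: $\frac{13587}{212} \approx 64.09$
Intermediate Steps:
$P = - \frac{153}{4}$ ($P = - \frac{5}{4} + \frac{1}{4} \left(-148\right) = - \frac{5}{4} - 37 = - \frac{153}{4} \approx -38.25$)
$K{\left(f,l \right)} = f + \frac{l}{2}$ ($K{\left(f,l \right)} = f + 3 l \frac{1}{6} = f + 3 \frac{l}{6} = f + \frac{l}{2}$)
$\frac{18}{53} + P K{\left(\frac{1}{D{\left(-5 \right)} - F},1 \left(-2\right) - 2 \right)} = \frac{18}{53} - \frac{153 \left(\frac{1}{5 - 2} + \frac{1 \left(-2\right) - 2}{2}\right)}{4} = 18 \cdot \frac{1}{53} - \frac{153 \left(\frac{1}{5 - 2} + \frac{-2 - 2}{2}\right)}{4} = \frac{18}{53} - \frac{153 \left(\frac{1}{3} + \frac{1}{2} \left(-4\right)\right)}{4} = \frac{18}{53} - \frac{153 \left(\frac{1}{3} - 2\right)}{4} = \frac{18}{53} - - \frac{255}{4} = \frac{18}{53} + \frac{255}{4} = \frac{13587}{212}$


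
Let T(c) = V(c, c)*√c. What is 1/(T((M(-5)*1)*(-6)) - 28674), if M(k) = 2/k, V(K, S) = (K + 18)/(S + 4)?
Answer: -339840/9744571871 - 136*√15/87701146839 ≈ -3.4881e-5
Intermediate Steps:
V(K, S) = (18 + K)/(4 + S)
T(c) = √c*(18 + c)/(4 + c) (T(c) = ((18 + c)/(4 + c))*√c = √c*(18 + c)/(4 + c))
1/(T((M(-5)*1)*(-6)) - 28674) = 1/(√(((2/(-5))*1)*(-6))*(18 + ((2/(-5))*1)*(-6))/(4 + ((2/(-5))*1)*(-6)) - 28674) = 1/(√(((2*(-⅕))*1)*(-6))*(18 + ((2*(-⅕))*1)*(-6))/(4 + ((2*(-⅕))*1)*(-6)) - 28674) = 1/(√(-⅖*1*(-6))*(18 - ⅖*1*(-6))/(4 - ⅖*1*(-6)) - 28674) = 1/(√(-⅖*(-6))*(18 - ⅖*(-6))/(4 - ⅖*(-6)) - 28674) = 1/(√(12/5)*(18 + 12/5)/(4 + 12/5) - 28674) = 1/((2*√15/5)*(102/5)/(32/5) - 28674) = 1/((2*√15/5)*(5/32)*(102/5) - 28674) = 1/(51*√15/40 - 28674) = 1/(-28674 + 51*√15/40)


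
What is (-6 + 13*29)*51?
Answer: 18921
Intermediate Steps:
(-6 + 13*29)*51 = (-6 + 377)*51 = 371*51 = 18921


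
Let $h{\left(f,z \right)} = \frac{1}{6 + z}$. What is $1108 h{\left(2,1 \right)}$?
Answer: $\frac{1108}{7} \approx 158.29$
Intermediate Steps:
$1108 h{\left(2,1 \right)} = \frac{1108}{6 + 1} = \frac{1108}{7}$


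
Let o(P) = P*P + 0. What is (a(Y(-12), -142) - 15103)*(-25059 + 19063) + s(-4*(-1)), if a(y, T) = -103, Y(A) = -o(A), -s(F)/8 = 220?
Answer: 91173416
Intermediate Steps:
s(F) = -1760 (s(F) = -8*220 = -1760)
o(P) = P² (o(P) = P² + 0 = P²)
Y(A) = -A²
(a(Y(-12), -142) - 15103)*(-25059 + 19063) + s(-4*(-1)) = (-103 - 15103)*(-25059 + 19063) - 1760 = -15206*(-5996) - 1760 = 91175176 - 1760 = 91173416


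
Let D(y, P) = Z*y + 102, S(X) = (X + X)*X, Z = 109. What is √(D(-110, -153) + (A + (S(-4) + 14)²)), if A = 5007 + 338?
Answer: I*√4427 ≈ 66.536*I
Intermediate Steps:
A = 5345
S(X) = 2*X² (S(X) = (2*X)*X = 2*X²)
D(y, P) = 102 + 109*y (D(y, P) = 109*y + 102 = 102 + 109*y)
√(D(-110, -153) + (A + (S(-4) + 14)²)) = √((102 + 109*(-110)) + (5345 + (2*(-4)² + 14)²)) = √((102 - 11990) + (5345 + (2*16 + 14)²)) = √(-11888 + (5345 + (32 + 14)²)) = √(-11888 + (5345 + 46²)) = √(-11888 + (5345 + 2116)) = √(-11888 + 7461) = √(-4427) = I*√4427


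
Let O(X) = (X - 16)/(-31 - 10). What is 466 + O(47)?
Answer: 19075/41 ≈ 465.24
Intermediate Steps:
O(X) = 16/41 - X/41 (O(X) = (-16 + X)/(-41) = (-16 + X)*(-1/41) = 16/41 - X/41)
466 + O(47) = 466 + (16/41 - 1/41*47) = 466 + (16/41 - 47/41) = 466 - 31/41 = 19075/41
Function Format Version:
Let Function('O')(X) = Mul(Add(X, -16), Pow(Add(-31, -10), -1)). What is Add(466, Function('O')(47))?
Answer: Rational(19075, 41) ≈ 465.24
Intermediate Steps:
Function('O')(X) = Add(Rational(16, 41), Mul(Rational(-1, 41), X)) (Function('O')(X) = Mul(Add(-16, X), Pow(-41, -1)) = Mul(Add(-16, X), Rational(-1, 41)) = Add(Rational(16, 41), Mul(Rational(-1, 41), X)))
Add(466, Function('O')(47)) = Add(466, Add(Rational(16, 41), Mul(Rational(-1, 41), 47))) = Add(466, Add(Rational(16, 41), Rational(-47, 41))) = Add(466, Rational(-31, 41)) = Rational(19075, 41)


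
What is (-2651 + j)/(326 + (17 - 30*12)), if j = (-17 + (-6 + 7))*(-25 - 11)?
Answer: 2075/17 ≈ 122.06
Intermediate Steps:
j = 576 (j = (-17 + 1)*(-36) = -16*(-36) = 576)
(-2651 + j)/(326 + (17 - 30*12)) = (-2651 + 576)/(326 + (17 - 30*12)) = -2075/(326 + (17 - 360)) = -2075/(326 - 343) = -2075/(-17) = -2075*(-1/17) = 2075/17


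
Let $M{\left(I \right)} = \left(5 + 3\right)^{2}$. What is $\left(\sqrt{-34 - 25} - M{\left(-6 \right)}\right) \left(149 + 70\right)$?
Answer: $-14016 + 219 i \sqrt{59} \approx -14016.0 + 1682.2 i$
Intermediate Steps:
$M{\left(I \right)} = 64$ ($M{\left(I \right)} = 8^{2} = 64$)
$\left(\sqrt{-34 - 25} - M{\left(-6 \right)}\right) \left(149 + 70\right) = \left(\sqrt{-34 - 25} - 64\right) \left(149 + 70\right) = \left(\sqrt{-59} - 64\right) 219 = \left(i \sqrt{59} - 64\right) 219 = \left(-64 + i \sqrt{59}\right) 219 = -14016 + 219 i \sqrt{59}$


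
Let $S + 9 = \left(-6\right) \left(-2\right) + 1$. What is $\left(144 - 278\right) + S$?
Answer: $-130$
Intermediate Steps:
$S = 4$ ($S = -9 + \left(\left(-6\right) \left(-2\right) + 1\right) = -9 + \left(12 + 1\right) = -9 + 13 = 4$)
$\left(144 - 278\right) + S = \left(144 - 278\right) + 4 = -134 + 4 = -130$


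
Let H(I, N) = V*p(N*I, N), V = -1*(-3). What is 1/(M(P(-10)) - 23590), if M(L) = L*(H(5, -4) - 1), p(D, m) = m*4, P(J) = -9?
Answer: -1/23149 ≈ -4.3198e-5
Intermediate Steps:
p(D, m) = 4*m
V = 3
H(I, N) = 12*N (H(I, N) = 3*(4*N) = 12*N)
M(L) = -49*L (M(L) = L*(12*(-4) - 1) = L*(-48 - 1) = L*(-49) = -49*L)
1/(M(P(-10)) - 23590) = 1/(-49*(-9) - 23590) = 1/(441 - 23590) = 1/(-23149) = -1/23149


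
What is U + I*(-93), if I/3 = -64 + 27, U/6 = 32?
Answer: 10515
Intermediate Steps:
U = 192 (U = 6*32 = 192)
I = -111 (I = 3*(-64 + 27) = 3*(-37) = -111)
U + I*(-93) = 192 - 111*(-93) = 192 + 10323 = 10515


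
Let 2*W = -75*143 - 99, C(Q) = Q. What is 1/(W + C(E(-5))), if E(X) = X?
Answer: -1/5417 ≈ -0.00018460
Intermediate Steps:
W = -5412 (W = (-75*143 - 99)/2 = (-10725 - 99)/2 = (½)*(-10824) = -5412)
1/(W + C(E(-5))) = 1/(-5412 - 5) = 1/(-5417) = -1/5417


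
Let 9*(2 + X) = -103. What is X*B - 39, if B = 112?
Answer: -13903/9 ≈ -1544.8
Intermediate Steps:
X = -121/9 (X = -2 + (⅑)*(-103) = -2 - 103/9 = -121/9 ≈ -13.444)
X*B - 39 = -121/9*112 - 39 = -13552/9 - 39 = -13903/9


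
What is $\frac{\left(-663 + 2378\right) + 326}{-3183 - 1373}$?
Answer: $- \frac{2041}{4556} \approx -0.44798$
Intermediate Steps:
$\frac{\left(-663 + 2378\right) + 326}{-3183 - 1373} = \frac{1715 + 326}{-4556} = 2041 \left(- \frac{1}{4556}\right) = - \frac{2041}{4556}$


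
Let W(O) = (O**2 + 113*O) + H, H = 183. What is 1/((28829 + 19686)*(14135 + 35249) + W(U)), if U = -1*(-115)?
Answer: 1/2395891163 ≈ 4.1738e-10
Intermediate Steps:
U = 115
W(O) = 183 + O**2 + 113*O (W(O) = (O**2 + 113*O) + 183 = 183 + O**2 + 113*O)
1/((28829 + 19686)*(14135 + 35249) + W(U)) = 1/((28829 + 19686)*(14135 + 35249) + (183 + 115**2 + 113*115)) = 1/(48515*49384 + (183 + 13225 + 12995)) = 1/(2395864760 + 26403) = 1/2395891163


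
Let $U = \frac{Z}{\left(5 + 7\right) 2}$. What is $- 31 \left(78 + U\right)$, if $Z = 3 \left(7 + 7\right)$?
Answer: $- \frac{9889}{4} \approx -2472.3$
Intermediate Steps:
$Z = 42$ ($Z = 3 \cdot 14 = 42$)
$U = \frac{7}{4}$ ($U = \frac{42}{\left(5 + 7\right) 2} = \frac{42}{12 \cdot 2} = \frac{42}{24} = 42 \cdot \frac{1}{24} = \frac{7}{4} \approx 1.75$)
$- 31 \left(78 + U\right) = - 31 \left(78 + \frac{7}{4}\right) = \left(-31\right) \frac{319}{4} = - \frac{9889}{4}$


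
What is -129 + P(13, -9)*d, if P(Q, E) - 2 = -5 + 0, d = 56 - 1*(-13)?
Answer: -336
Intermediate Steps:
d = 69 (d = 56 + 13 = 69)
P(Q, E) = -3 (P(Q, E) = 2 + (-5 + 0) = 2 - 5 = -3)
-129 + P(13, -9)*d = -129 - 3*69 = -129 - 207 = -336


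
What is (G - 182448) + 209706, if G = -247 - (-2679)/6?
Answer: 54915/2 ≈ 27458.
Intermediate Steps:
G = 399/2 (G = -247 - (-2679)/6 = -247 - 19*(-47/2) = -247 + 893/2 = 399/2 ≈ 199.50)
(G - 182448) + 209706 = (399/2 - 182448) + 209706 = -364497/2 + 209706 = 54915/2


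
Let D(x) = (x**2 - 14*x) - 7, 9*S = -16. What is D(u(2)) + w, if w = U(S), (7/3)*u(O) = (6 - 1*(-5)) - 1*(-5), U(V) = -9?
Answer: -3184/49 ≈ -64.980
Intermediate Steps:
S = -16/9 (S = (1/9)*(-16) = -16/9 ≈ -1.7778)
u(O) = 48/7 (u(O) = 3*((6 - 1*(-5)) - 1*(-5))/7 = 3*((6 + 5) + 5)/7 = 3*(11 + 5)/7 = (3/7)*16 = 48/7)
w = -9
D(x) = -7 + x**2 - 14*x
D(u(2)) + w = (-7 + (48/7)**2 - 14*48/7) - 9 = (-7 + 2304/49 - 96) - 9 = -2743/49 - 9 = -3184/49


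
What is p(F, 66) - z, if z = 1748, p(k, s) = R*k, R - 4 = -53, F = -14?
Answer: -1062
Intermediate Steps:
R = -49 (R = 4 - 53 = -49)
p(k, s) = -49*k
p(F, 66) - z = -49*(-14) - 1*1748 = 686 - 1748 = -1062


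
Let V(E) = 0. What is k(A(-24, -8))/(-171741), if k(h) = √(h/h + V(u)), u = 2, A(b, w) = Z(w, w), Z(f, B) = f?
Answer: -1/171741 ≈ -5.8227e-6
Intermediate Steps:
A(b, w) = w
k(h) = 1 (k(h) = √(h/h + 0) = √(1 + 0) = √1 = 1)
k(A(-24, -8))/(-171741) = 1/(-171741) = 1*(-1/171741) = -1/171741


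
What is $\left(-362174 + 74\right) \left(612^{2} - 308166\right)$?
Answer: $-24035473800$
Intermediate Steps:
$\left(-362174 + 74\right) \left(612^{2} - 308166\right) = - 362100 \left(374544 - 308166\right) = \left(-362100\right) 66378 = -24035473800$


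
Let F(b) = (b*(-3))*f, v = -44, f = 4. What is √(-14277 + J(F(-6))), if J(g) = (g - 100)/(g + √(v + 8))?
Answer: √(-2701638405 + 6090*I)/435 ≈ 0.00013467 + 119.49*I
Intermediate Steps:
F(b) = -12*b (F(b) = (b*(-3))*4 = -3*b*4 = -12*b)
J(g) = (-100 + g)/(g + 6*I) (J(g) = (g - 100)/(g + √(-44 + 8)) = (-100 + g)/(g + √(-36)) = (-100 + g)/(g + 6*I))
√(-14277 + J(F(-6))) = √(-14277 + (-100 - 12*(-6))/(-12*(-6) + 6*I)) = √(-14277 + (-100 + 72)/(72 + 6*I)) = √(-14277 + ((72 - 6*I)/5220)*(-28)) = √(-14277 - 7*(72 - 6*I)/1305)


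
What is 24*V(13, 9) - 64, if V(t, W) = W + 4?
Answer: 248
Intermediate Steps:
V(t, W) = 4 + W
24*V(13, 9) - 64 = 24*(4 + 9) - 64 = 24*13 - 64 = 312 - 64 = 248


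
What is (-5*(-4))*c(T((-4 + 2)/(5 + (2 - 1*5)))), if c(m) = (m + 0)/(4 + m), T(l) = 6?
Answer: 12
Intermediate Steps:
c(m) = m/(4 + m)
(-5*(-4))*c(T((-4 + 2)/(5 + (2 - 1*5)))) = (-5*(-4))*(6/(4 + 6)) = 20*(6/10) = 20*(6*(1/10)) = 20*(3/5) = 12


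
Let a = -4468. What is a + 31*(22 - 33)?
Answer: -4809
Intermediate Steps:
a + 31*(22 - 33) = -4468 + 31*(22 - 33) = -4468 + 31*(-11) = -4468 - 341 = -4809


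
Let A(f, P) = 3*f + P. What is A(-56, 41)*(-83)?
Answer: 10541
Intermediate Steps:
A(f, P) = P + 3*f
A(-56, 41)*(-83) = (41 + 3*(-56))*(-83) = (41 - 168)*(-83) = -127*(-83) = 10541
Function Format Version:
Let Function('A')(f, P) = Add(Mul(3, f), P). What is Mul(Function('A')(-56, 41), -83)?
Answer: 10541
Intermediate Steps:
Function('A')(f, P) = Add(P, Mul(3, f))
Mul(Function('A')(-56, 41), -83) = Mul(Add(41, Mul(3, -56)), -83) = Mul(Add(41, -168), -83) = Mul(-127, -83) = 10541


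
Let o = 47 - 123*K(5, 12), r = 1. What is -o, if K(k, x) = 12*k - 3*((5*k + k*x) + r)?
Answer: -24401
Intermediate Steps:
K(k, x) = -3 - 3*k - 3*k*x (K(k, x) = 12*k - 3*((5*k + k*x) + 1) = 12*k - 3*(1 + 5*k + k*x) = 12*k + (-3 - 15*k - 3*k*x) = -3 - 3*k - 3*k*x)
o = 24401 (o = 47 - 123*(-3 - 3*5 - 3*5*12) = 47 - 123*(-3 - 15 - 180) = 47 - 123*(-198) = 47 + 24354 = 24401)
-o = -1*24401 = -24401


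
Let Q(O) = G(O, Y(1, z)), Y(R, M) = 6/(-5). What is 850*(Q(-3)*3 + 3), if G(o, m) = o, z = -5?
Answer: -5100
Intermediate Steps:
Y(R, M) = -6/5 (Y(R, M) = 6*(-⅕) = -6/5)
Q(O) = O
850*(Q(-3)*3 + 3) = 850*(-3*3 + 3) = 850*(-9 + 3) = 850*(-6) = -5100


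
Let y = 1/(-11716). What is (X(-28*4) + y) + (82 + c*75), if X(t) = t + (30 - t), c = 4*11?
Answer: 39974991/11716 ≈ 3412.0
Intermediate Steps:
c = 44
y = -1/11716 ≈ -8.5353e-5
X(t) = 30
(X(-28*4) + y) + (82 + c*75) = (30 - 1/11716) + (82 + 44*75) = 351479/11716 + (82 + 3300) = 351479/11716 + 3382 = 39974991/11716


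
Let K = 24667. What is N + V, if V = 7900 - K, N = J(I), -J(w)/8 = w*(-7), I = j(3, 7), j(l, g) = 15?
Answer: -15927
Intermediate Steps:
I = 15
J(w) = 56*w (J(w) = -8*w*(-7) = -(-56)*w = 56*w)
N = 840 (N = 56*15 = 840)
V = -16767 (V = 7900 - 1*24667 = 7900 - 24667 = -16767)
N + V = 840 - 16767 = -15927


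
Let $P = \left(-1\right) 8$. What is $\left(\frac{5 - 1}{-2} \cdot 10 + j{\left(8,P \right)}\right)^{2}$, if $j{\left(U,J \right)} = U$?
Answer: $144$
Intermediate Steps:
$P = -8$
$\left(\frac{5 - 1}{-2} \cdot 10 + j{\left(8,P \right)}\right)^{2} = \left(\frac{5 - 1}{-2} \cdot 10 + 8\right)^{2} = \left(4 \left(- \frac{1}{2}\right) 10 + 8\right)^{2} = \left(\left(-2\right) 10 + 8\right)^{2} = \left(-20 + 8\right)^{2} = \left(-12\right)^{2} = 144$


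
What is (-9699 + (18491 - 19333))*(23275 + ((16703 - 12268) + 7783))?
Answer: -374131713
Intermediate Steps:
(-9699 + (18491 - 19333))*(23275 + ((16703 - 12268) + 7783)) = (-9699 - 842)*(23275 + (4435 + 7783)) = -10541*(23275 + 12218) = -10541*35493 = -374131713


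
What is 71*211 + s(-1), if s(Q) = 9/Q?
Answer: 14972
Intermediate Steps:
71*211 + s(-1) = 71*211 + 9/(-1) = 14981 + 9*(-1) = 14981 - 9 = 14972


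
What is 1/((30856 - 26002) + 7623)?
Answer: 1/12477 ≈ 8.0148e-5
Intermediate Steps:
1/((30856 - 26002) + 7623) = 1/(4854 + 7623) = 1/12477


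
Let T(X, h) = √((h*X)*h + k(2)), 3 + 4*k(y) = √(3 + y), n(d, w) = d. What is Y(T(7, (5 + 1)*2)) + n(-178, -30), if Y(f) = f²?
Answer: 3317/4 + √5/4 ≈ 829.81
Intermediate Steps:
k(y) = -¾ + √(3 + y)/4
T(X, h) = √(-¾ + √5/4 + X*h²) (T(X, h) = √((h*X)*h + (-¾ + √(3 + 2)/4)) = √((X*h)*h + (-¾ + √5/4)) = √(X*h² + (-¾ + √5/4)) = √(-¾ + √5/4 + X*h²))
Y(T(7, (5 + 1)*2)) + n(-178, -30) = (√(-3 + √5 + 4*7*((5 + 1)*2)²)/2)² - 178 = (√(-3 + √5 + 4*7*(6*2)²)/2)² - 178 = (√(-3 + √5 + 4*7*12²)/2)² - 178 = (√(-3 + √5 + 4*7*144)/2)² - 178 = (√(-3 + √5 + 4032)/2)² - 178 = (√(4029 + √5)/2)² - 178 = (4029/4 + √5/4) - 178 = 3317/4 + √5/4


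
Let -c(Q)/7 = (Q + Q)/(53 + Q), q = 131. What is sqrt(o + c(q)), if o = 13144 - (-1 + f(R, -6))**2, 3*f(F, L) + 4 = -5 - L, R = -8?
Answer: sqrt(27783149)/46 ≈ 114.59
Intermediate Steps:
c(Q) = -14*Q/(53 + Q) (c(Q) = -7*(Q + Q)/(53 + Q) = -7*2*Q/(53 + Q) = -14*Q/(53 + Q))
f(F, L) = -3 - L/3 (f(F, L) = -4/3 + (-5 - L)/3 = -4/3 + (-5/3 - L/3) = -3 - L/3)
o = 13140 (o = 13144 - (-1 + (-3 - 1/3*(-6)))**2 = 13144 - (-1 + (-3 + 2))**2 = 13144 - (-1 - 1)**2 = 13144 - 1*(-2)**2 = 13144 - 1*4 = 13144 - 4 = 13140)
sqrt(o + c(q)) = sqrt(13140 - 14*131/(53 + 131)) = sqrt(13140 - 14*131/184) = sqrt(13140 - 14*131*1/184) = sqrt(13140 - 917/92) = sqrt(1207963/92) = sqrt(27783149)/46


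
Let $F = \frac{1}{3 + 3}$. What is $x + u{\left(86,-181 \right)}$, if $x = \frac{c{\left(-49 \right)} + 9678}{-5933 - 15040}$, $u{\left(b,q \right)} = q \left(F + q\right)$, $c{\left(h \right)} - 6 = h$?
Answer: $\frac{1372908265}{41946} \approx 32730.0$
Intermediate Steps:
$F = \frac{1}{6} \approx 0.16667$
$c{\left(h \right)} = 6 + h$
$u{\left(b,q \right)} = q \left(\frac{1}{6} + q\right)$
$x = - \frac{9635}{20973}$ ($x = \frac{\left(6 - 49\right) + 9678}{-5933 - 15040} = \frac{-43 + 9678}{-20973} = 9635 \left(- \frac{1}{20973}\right) = - \frac{9635}{20973} \approx -0.4594$)
$x + u{\left(86,-181 \right)} = - \frac{9635}{20973} - 181 \left(\frac{1}{6} - 181\right) = - \frac{9635}{20973} - - \frac{196385}{6} = - \frac{9635}{20973} + \frac{196385}{6} = \frac{1372908265}{41946}$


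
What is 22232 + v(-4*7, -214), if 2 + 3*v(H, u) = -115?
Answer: 22193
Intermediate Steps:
v(H, u) = -39 (v(H, u) = -⅔ + (⅓)*(-115) = -⅔ - 115/3 = -39)
22232 + v(-4*7, -214) = 22232 - 39 = 22193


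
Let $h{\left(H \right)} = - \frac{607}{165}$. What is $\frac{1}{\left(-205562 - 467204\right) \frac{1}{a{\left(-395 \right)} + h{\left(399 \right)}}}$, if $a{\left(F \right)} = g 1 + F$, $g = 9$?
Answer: $\frac{64297}{111006390} \approx 0.00057922$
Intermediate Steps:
$h{\left(H \right)} = - \frac{607}{165}$ ($h{\left(H \right)} = \left(-607\right) \frac{1}{165} = - \frac{607}{165}$)
$a{\left(F \right)} = 9 + F$ ($a{\left(F \right)} = 9 \cdot 1 + F = 9 + F$)
$\frac{1}{\left(-205562 - 467204\right) \frac{1}{a{\left(-395 \right)} + h{\left(399 \right)}}} = \frac{1}{\left(-205562 - 467204\right) \frac{1}{\left(9 - 395\right) - \frac{607}{165}}} = \frac{1}{\left(-672766\right) \frac{1}{-386 - \frac{607}{165}}} = \frac{1}{\left(-672766\right) \frac{1}{- \frac{64297}{165}}} = \frac{1}{\left(-672766\right) \left(- \frac{165}{64297}\right)} = \frac{1}{\frac{111006390}{64297}} = \frac{64297}{111006390}$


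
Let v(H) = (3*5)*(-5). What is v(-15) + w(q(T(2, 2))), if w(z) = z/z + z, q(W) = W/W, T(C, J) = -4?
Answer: -73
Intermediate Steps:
q(W) = 1
v(H) = -75 (v(H) = 15*(-5) = -75)
w(z) = 1 + z
v(-15) + w(q(T(2, 2))) = -75 + (1 + 1) = -75 + 2 = -73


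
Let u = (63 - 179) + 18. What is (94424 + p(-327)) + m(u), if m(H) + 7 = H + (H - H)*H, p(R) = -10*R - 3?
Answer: 97586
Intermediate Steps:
p(R) = -3 - 10*R
u = -98 (u = -116 + 18 = -98)
m(H) = -7 + H (m(H) = -7 + (H + (H - H)*H) = -7 + (H + 0*H) = -7 + (H + 0) = -7 + H)
(94424 + p(-327)) + m(u) = (94424 + (-3 - 10*(-327))) + (-7 - 98) = (94424 + (-3 + 3270)) - 105 = (94424 + 3267) - 105 = 97691 - 105 = 97586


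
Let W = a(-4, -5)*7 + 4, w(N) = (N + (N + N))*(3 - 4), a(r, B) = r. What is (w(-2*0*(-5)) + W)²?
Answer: 576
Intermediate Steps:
w(N) = -3*N (w(N) = (N + 2*N)*(-1) = (3*N)*(-1) = -3*N)
W = -24 (W = -4*7 + 4 = -28 + 4 = -24)
(w(-2*0*(-5)) + W)² = (-3*(-2*0)*(-5) - 24)² = (-0*(-5) - 24)² = (-3*0 - 24)² = (0 - 24)² = (-24)² = 576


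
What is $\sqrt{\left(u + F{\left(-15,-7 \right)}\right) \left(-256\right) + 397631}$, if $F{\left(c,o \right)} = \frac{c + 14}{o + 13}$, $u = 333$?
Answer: $\frac{\sqrt{2811831}}{3} \approx 558.95$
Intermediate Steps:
$F{\left(c,o \right)} = \frac{14 + c}{13 + o}$
$\sqrt{\left(u + F{\left(-15,-7 \right)}\right) \left(-256\right) + 397631} = \sqrt{\left(333 + \frac{14 - 15}{13 - 7}\right) \left(-256\right) + 397631} = \sqrt{\left(333 + \frac{1}{6} \left(-1\right)\right) \left(-256\right) + 397631} = \sqrt{\left(333 - \frac{1}{6}\right) \left(-256\right) + 397631} = \sqrt{\frac{1997}{6} \left(-256\right) + 397631} = \sqrt{- \frac{255616}{3} + 397631} = \sqrt{\frac{937277}{3}} = \frac{\sqrt{2811831}}{3}$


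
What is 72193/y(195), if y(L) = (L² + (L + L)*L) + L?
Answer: 72193/114270 ≈ 0.63178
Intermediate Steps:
y(L) = L + 3*L² (y(L) = (L² + (2*L)*L) + L = (L² + 2*L²) + L = 3*L² + L = L + 3*L²)
72193/y(195) = 72193/((195*(1 + 3*195))) = 72193/((195*(1 + 585))) = 72193/((195*586)) = 72193/114270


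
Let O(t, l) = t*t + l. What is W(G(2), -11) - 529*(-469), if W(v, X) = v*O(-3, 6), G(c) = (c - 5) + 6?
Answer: 248146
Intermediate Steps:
O(t, l) = l + t² (O(t, l) = t² + l = l + t²)
G(c) = 1 + c (G(c) = (-5 + c) + 6 = 1 + c)
W(v, X) = 15*v (W(v, X) = v*(6 + (-3)²) = v*(6 + 9) = v*15 = 15*v)
W(G(2), -11) - 529*(-469) = 15*(1 + 2) - 529*(-469) = 15*3 + 248101 = 45 + 248101 = 248146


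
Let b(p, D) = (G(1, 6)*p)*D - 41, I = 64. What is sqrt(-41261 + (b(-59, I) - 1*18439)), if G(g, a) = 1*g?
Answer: I*sqrt(63517) ≈ 252.03*I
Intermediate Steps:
G(g, a) = g
b(p, D) = -41 + D*p (b(p, D) = (1*p)*D - 41 = p*D - 41 = D*p - 41 = -41 + D*p)
sqrt(-41261 + (b(-59, I) - 1*18439)) = sqrt(-41261 + ((-41 + 64*(-59)) - 1*18439)) = sqrt(-41261 + ((-41 - 3776) - 18439)) = sqrt(-41261 + (-3817 - 18439)) = sqrt(-41261 - 22256) = sqrt(-63517) = I*sqrt(63517)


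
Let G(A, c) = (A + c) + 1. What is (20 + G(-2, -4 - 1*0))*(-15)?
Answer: -225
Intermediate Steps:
G(A, c) = 1 + A + c
(20 + G(-2, -4 - 1*0))*(-15) = (20 + (1 - 2 + (-4 - 1*0)))*(-15) = (20 + (1 - 2 + (-4 + 0)))*(-15) = (20 + (1 - 2 - 4))*(-15) = (20 - 5)*(-15) = 15*(-15) = -225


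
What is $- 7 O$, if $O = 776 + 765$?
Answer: $-10787$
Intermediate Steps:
$O = 1541$
$- 7 O = \left(-7\right) 1541 = -10787$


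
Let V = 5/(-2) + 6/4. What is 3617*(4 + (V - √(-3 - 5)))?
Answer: 10851 - 7234*I*√2 ≈ 10851.0 - 10230.0*I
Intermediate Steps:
V = -1 (V = 5*(-½) + 6*(¼) = -5/2 + 3/2 = -1)
3617*(4 + (V - √(-3 - 5))) = 3617*(4 + (-1 - √(-3 - 5))) = 3617*(4 + (-1 - √(-8))) = 3617*(4 + (-1 - 2*I*√2)) = 3617*(3 - 2*I*√2) = 10851 - 7234*I*√2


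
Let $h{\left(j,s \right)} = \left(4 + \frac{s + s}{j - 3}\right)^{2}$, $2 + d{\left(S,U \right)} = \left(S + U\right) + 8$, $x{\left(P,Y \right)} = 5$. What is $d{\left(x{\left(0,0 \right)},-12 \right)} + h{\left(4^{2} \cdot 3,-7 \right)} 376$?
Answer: $\frac{10359031}{2025} \approx 5115.6$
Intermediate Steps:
$d{\left(S,U \right)} = 6 + S + U$ ($d{\left(S,U \right)} = -2 + \left(\left(S + U\right) + 8\right) = -2 + \left(8 + S + U\right) = 6 + S + U$)
$h{\left(j,s \right)} = \left(4 + \frac{2 s}{-3 + j}\right)^{2}$
$d{\left(x{\left(0,0 \right)},-12 \right)} + h{\left(4^{2} \cdot 3,-7 \right)} 376 = \left(6 + 5 - 12\right) + \frac{4 \left(-6 - 7 + 2 \cdot 4^{2} \cdot 3\right)^{2}}{\left(-3 + 4^{2} \cdot 3\right)^{2}} \cdot 376 = -1 + \frac{4 \left(-6 - 7 + 2 \cdot 16 \cdot 3\right)^{2}}{\left(-3 + 16 \cdot 3\right)^{2}} \cdot 376 = -1 + \frac{4 \left(-6 - 7 + 2 \cdot 48\right)^{2}}{\left(-3 + 48\right)^{2}} \cdot 376 = -1 + \frac{4 \left(-6 - 7 + 96\right)^{2}}{2025} \cdot 376 = -1 + 4 \cdot \frac{1}{2025} \cdot 83^{2} \cdot 376 = -1 + 4 \cdot \frac{1}{2025} \cdot 6889 \cdot 376 = -1 + \frac{27556}{2025} \cdot 376 = -1 + \frac{10361056}{2025} = \frac{10359031}{2025}$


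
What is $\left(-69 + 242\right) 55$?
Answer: $9515$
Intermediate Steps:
$\left(-69 + 242\right) 55 = 173 \cdot 55 = 9515$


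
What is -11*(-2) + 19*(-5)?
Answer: -73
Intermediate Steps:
-11*(-2) + 19*(-5) = 22 - 95 = -73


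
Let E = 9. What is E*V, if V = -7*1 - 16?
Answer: -207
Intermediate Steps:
V = -23 (V = -7 - 16 = -23)
E*V = 9*(-23) = -207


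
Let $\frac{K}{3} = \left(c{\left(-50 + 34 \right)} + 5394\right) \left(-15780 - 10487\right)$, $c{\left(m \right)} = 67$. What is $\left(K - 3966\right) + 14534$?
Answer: $-430321693$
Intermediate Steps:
$K = -430332261$ ($K = 3 \left(67 + 5394\right) \left(-15780 - 10487\right) = 3 \cdot 5461 \left(-26267\right) = 3 \left(-143444087\right) = -430332261$)
$\left(K - 3966\right) + 14534 = \left(-430332261 - 3966\right) + 14534 = -430336227 + 14534 = -430321693$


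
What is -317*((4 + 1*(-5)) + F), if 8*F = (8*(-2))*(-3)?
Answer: -1585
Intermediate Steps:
F = 6 (F = ((8*(-2))*(-3))/8 = (-16*(-3))/8 = (⅛)*48 = 6)
-317*((4 + 1*(-5)) + F) = -317*((4 + 1*(-5)) + 6) = -317*((4 - 5) + 6) = -317*(-1 + 6) = -317*5 = -1585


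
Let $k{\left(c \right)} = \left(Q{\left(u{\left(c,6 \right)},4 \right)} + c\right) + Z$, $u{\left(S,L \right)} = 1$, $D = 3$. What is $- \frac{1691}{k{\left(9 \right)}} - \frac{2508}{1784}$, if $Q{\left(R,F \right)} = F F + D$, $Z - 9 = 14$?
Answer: $- \frac{786163}{22746} \approx -34.563$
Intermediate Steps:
$Z = 23$ ($Z = 9 + 14 = 23$)
$Q{\left(R,F \right)} = 3 + F^{2}$ ($Q{\left(R,F \right)} = F F + 3 = F^{2} + 3 = 3 + F^{2}$)
$k{\left(c \right)} = 42 + c$ ($k{\left(c \right)} = \left(\left(3 + 4^{2}\right) + c\right) + 23 = \left(\left(3 + 16\right) + c\right) + 23 = \left(19 + c\right) + 23 = 42 + c$)
$- \frac{1691}{k{\left(9 \right)}} - \frac{2508}{1784} = - \frac{1691}{42 + 9} - \frac{2508}{1784} = - \frac{1691}{51} - \frac{627}{446} = - \frac{786163}{22746}$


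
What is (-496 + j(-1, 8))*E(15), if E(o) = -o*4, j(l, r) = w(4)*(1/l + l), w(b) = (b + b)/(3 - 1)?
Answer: 30240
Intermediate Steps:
w(b) = b (w(b) = (2*b)/2 = (2*b)*(½) = b)
j(l, r) = 4*l + 4/l (j(l, r) = 4*(1/l + l) = 4*(l + 1/l) = 4*l + 4/l)
E(o) = -4*o
(-496 + j(-1, 8))*E(15) = (-496 + (4*(-1) + 4/(-1)))*(-4*15) = (-496 + (-4 + 4*(-1)))*(-60) = (-496 + (-4 - 4))*(-60) = (-496 - 8)*(-60) = -504*(-60) = 30240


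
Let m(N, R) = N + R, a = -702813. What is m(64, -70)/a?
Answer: 2/234271 ≈ 8.5371e-6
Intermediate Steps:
m(64, -70)/a = (64 - 70)/(-702813) = -6*(-1/702813) = 2/234271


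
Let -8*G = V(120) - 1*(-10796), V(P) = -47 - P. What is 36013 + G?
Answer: 277475/8 ≈ 34684.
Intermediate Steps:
G = -10629/8 (G = -((-47 - 1*120) - 1*(-10796))/8 = -((-47 - 120) + 10796)/8 = -(-167 + 10796)/8 = -⅛*10629 = -10629/8 ≈ -1328.6)
36013 + G = 36013 - 10629/8 = 277475/8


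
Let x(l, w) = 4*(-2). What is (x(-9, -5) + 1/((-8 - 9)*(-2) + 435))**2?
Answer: 14070001/219961 ≈ 63.966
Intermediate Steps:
x(l, w) = -8
(x(-9, -5) + 1/((-8 - 9)*(-2) + 435))**2 = (-8 + 1/((-8 - 9)*(-2) + 435))**2 = (-8 + 1/(-17*(-2) + 435))**2 = (-8 + 1/(34 + 435))**2 = (-8 + 1/469)**2 = (-3751/469)**2 = 14070001/219961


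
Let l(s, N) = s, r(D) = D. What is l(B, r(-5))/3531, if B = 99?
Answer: 3/107 ≈ 0.028037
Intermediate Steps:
l(B, r(-5))/3531 = 99/3531 = 99*(1/3531) = 3/107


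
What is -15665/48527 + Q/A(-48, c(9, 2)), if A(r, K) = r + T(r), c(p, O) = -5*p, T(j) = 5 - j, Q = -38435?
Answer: -373042714/48527 ≈ -7687.3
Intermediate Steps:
A(r, K) = 5 (A(r, K) = r + (5 - r) = 5)
-15665/48527 + Q/A(-48, c(9, 2)) = -15665/48527 - 38435/5 = -15665*1/48527 - 38435*1/5 = -15665/48527 - 7687 = -373042714/48527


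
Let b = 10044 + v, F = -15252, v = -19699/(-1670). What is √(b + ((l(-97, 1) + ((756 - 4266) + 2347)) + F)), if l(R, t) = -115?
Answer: I*√18055908070/1670 ≈ 80.462*I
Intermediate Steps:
v = 19699/1670 (v = -19699*(-1/1670) = 19699/1670 ≈ 11.796)
b = 16793179/1670 (b = 10044 + 19699/1670 = 16793179/1670 ≈ 10056.)
√(b + ((l(-97, 1) + ((756 - 4266) + 2347)) + F)) = √(16793179/1670 + ((-115 + ((756 - 4266) + 2347)) - 15252)) = √(16793179/1670 + ((-115 + (-3510 + 2347)) - 15252)) = √(16793179/1670 + ((-115 - 1163) - 15252)) = √(16793179/1670 + (-1278 - 15252)) = √(16793179/1670 - 16530) = √(-10811921/1670) = I*√18055908070/1670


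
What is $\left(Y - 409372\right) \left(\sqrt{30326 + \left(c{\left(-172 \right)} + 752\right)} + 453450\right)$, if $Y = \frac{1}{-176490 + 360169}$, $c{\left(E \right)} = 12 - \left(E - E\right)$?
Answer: $- \frac{34096283800725150}{183679} - \frac{75193039587 \sqrt{31090}}{183679} \approx -1.857 \cdot 10^{11}$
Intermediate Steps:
$c{\left(E \right)} = 12$ ($c{\left(E \right)} = 12 - 0 = 12 + 0 = 12$)
$Y = \frac{1}{183679} \approx 5.4443 \cdot 10^{-6}$
$\left(Y - 409372\right) \left(\sqrt{30326 + \left(c{\left(-172 \right)} + 752\right)} + 453450\right) = \left(\frac{1}{183679} - 409372\right) \left(\sqrt{30326 + \left(12 + 752\right)} + 453450\right) = - \frac{75193039587 \left(\sqrt{30326 + 764} + 453450\right)}{183679} = - \frac{75193039587 \left(\sqrt{31090} + 453450\right)}{183679} = - \frac{75193039587 \left(453450 + \sqrt{31090}\right)}{183679} = - \frac{34096283800725150}{183679} - \frac{75193039587 \sqrt{31090}}{183679}$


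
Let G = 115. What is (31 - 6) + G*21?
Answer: 2440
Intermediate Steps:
(31 - 6) + G*21 = (31 - 6) + 115*21 = 25 + 2415 = 2440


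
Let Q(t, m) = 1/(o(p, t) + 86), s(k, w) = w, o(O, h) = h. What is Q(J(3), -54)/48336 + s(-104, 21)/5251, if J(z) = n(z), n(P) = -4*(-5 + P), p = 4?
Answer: 95420515/23858359584 ≈ 0.0039995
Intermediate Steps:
n(P) = 20 - 4*P
J(z) = 20 - 4*z
Q(t, m) = 1/(86 + t) (Q(t, m) = 1/(t + 86) = 1/(86 + t))
Q(J(3), -54)/48336 + s(-104, 21)/5251 = 1/((86 + (20 - 4*3))*48336) + 21/5251 = (1/48336)/(86 + (20 - 12)) + 21*(1/5251) = (1/48336)/(86 + 8) + 21/5251 = (1/48336)/94 + 21/5251 = (1/94)*(1/48336) + 21/5251 = 1/4543584 + 21/5251 = 95420515/23858359584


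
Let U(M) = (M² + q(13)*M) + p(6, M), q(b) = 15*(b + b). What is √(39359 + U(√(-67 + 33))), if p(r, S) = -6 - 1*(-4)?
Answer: √(39323 + 390*I*√34) ≈ 198.38 + 5.7315*I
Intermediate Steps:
q(b) = 30*b (q(b) = 15*(2*b) = 30*b)
p(r, S) = -2 (p(r, S) = -6 + 4 = -2)
U(M) = -2 + M² + 390*M (U(M) = (M² + (30*13)*M) - 2 = (M² + 390*M) - 2 = -2 + M² + 390*M)
√(39359 + U(√(-67 + 33))) = √(39359 + (-2 + (√(-67 + 33))² + 390*√(-67 + 33))) = √(39359 + (-2 + (√(-34))² + 390*√(-34))) = √(39359 + (-2 + (I*√34)² + 390*(I*√34))) = √(39359 + (-2 - 34 + 390*I*√34)) = √(39359 + (-36 + 390*I*√34)) = √(39323 + 390*I*√34)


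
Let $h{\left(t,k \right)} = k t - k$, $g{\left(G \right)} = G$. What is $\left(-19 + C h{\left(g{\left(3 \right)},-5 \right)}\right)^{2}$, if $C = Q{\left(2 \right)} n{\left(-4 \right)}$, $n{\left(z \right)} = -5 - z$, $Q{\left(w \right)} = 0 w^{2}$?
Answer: $361$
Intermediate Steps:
$Q{\left(w \right)} = 0$
$h{\left(t,k \right)} = - k + k t$
$C = 0$ ($C = 0 \left(-5 - -4\right) = 0 \left(-5 + 4\right) = 0 \left(-1\right) = 0$)
$\left(-19 + C h{\left(g{\left(3 \right)},-5 \right)}\right)^{2} = \left(-19 + 0 \left(- 5 \left(-1 + 3\right)\right)\right)^{2} = \left(-19 + 0 \left(\left(-5\right) 2\right)\right)^{2} = \left(-19 + 0 \left(-10\right)\right)^{2} = \left(-19 + 0\right)^{2} = \left(-19\right)^{2} = 361$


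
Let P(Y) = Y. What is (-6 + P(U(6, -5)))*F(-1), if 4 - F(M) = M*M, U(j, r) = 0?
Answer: -18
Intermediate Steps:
F(M) = 4 - M² (F(M) = 4 - M*M = 4 - M²)
(-6 + P(U(6, -5)))*F(-1) = (-6 + 0)*(4 - 1*(-1)²) = -6*(4 - 1*1) = -6*(4 - 1) = -6*3 = -18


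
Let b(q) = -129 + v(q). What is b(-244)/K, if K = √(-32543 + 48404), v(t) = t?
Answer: -373*√15861/15861 ≈ -2.9617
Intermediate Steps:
K = √15861 ≈ 125.94
b(q) = -129 + q
b(-244)/K = (-129 - 244)/(√15861) = -373*√15861/15861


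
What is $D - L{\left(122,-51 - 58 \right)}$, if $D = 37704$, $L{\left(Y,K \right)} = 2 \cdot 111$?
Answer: $37482$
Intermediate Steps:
$L{\left(Y,K \right)} = 222$
$D - L{\left(122,-51 - 58 \right)} = 37704 - 222 = 37482$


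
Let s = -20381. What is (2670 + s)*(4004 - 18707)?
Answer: 260404833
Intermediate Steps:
(2670 + s)*(4004 - 18707) = (2670 - 20381)*(4004 - 18707) = -17711*(-14703) = 260404833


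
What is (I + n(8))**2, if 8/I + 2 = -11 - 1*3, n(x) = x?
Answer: 225/4 ≈ 56.250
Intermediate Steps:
I = -1/2 (I = 8/(-2 + (-11 - 1*3)) = 8/(-2 + (-11 - 3)) = 8/(-2 - 14) = 8/(-16) = 8*(-1/16) = -1/2 ≈ -0.50000)
(I + n(8))**2 = (-1/2 + 8)**2 = (15/2)**2 = 225/4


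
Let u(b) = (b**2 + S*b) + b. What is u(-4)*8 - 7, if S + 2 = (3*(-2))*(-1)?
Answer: -39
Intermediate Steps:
S = 4 (S = -2 + (3*(-2))*(-1) = -2 - 6*(-1) = -2 + 6 = 4)
u(b) = b**2 + 5*b (u(b) = (b**2 + 4*b) + b = b**2 + 5*b)
u(-4)*8 - 7 = -4*(5 - 4)*8 - 7 = -4*1*8 - 7 = -4*8 - 7 = -32 - 7 = -39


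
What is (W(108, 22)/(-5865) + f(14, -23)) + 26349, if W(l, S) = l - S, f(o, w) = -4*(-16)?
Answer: 154912159/5865 ≈ 26413.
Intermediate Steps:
f(o, w) = 64
(W(108, 22)/(-5865) + f(14, -23)) + 26349 = ((108 - 1*22)/(-5865) + 64) + 26349 = ((108 - 22)*(-1/5865) + 64) + 26349 = (86*(-1/5865) + 64) + 26349 = (-86/5865 + 64) + 26349 = 375274/5865 + 26349 = 154912159/5865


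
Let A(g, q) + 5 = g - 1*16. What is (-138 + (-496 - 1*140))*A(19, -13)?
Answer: 1548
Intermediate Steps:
A(g, q) = -21 + g (A(g, q) = -5 + (g - 1*16) = -5 + (g - 16) = -5 + (-16 + g) = -21 + g)
(-138 + (-496 - 1*140))*A(19, -13) = (-138 + (-496 - 1*140))*(-21 + 19) = (-138 + (-496 - 140))*(-2) = (-138 - 636)*(-2) = -774*(-2) = 1548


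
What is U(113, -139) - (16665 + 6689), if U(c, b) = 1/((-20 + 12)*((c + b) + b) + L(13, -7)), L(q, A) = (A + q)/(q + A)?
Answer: -30850633/1321 ≈ -23354.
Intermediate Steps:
L(q, A) = 1 (L(q, A) = (A + q)/(A + q) = 1)
U(c, b) = 1/(1 - 16*b - 8*c) (U(c, b) = 1/((-20 + 12)*((c + b) + b) + 1) = 1/(-8*((b + c) + b) + 1) = 1/(-8*(c + 2*b) + 1) = 1/((-16*b - 8*c) + 1) = 1/(1 - 16*b - 8*c))
U(113, -139) - (16665 + 6689) = -1/(-1 + 8*113 + 16*(-139)) - (16665 + 6689) = -1/(-1 + 904 - 2224) - 1*23354 = -1/(-1321) - 23354 = -1*(-1/1321) - 23354 = 1/1321 - 23354 = -30850633/1321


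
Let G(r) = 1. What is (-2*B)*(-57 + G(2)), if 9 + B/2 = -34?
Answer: -9632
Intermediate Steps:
B = -86 (B = -18 + 2*(-34) = -18 - 68 = -86)
(-2*B)*(-57 + G(2)) = (-2*(-86))*(-57 + 1) = 172*(-56) = -9632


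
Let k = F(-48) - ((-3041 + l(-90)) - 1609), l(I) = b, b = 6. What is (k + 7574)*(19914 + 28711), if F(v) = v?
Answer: 591766250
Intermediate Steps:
l(I) = 6
k = 4596 (k = -48 - ((-3041 + 6) - 1609) = -48 - (-3035 - 1609) = -48 - 1*(-4644) = -48 + 4644 = 4596)
(k + 7574)*(19914 + 28711) = (4596 + 7574)*(19914 + 28711) = 12170*48625 = 591766250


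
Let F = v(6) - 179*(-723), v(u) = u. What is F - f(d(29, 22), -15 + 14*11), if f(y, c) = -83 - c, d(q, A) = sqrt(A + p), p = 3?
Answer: 129645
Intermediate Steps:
d(q, A) = sqrt(3 + A) (d(q, A) = sqrt(A + 3) = sqrt(3 + A))
F = 129423 (F = 6 - 179*(-723) = 6 + 129417 = 129423)
F - f(d(29, 22), -15 + 14*11) = 129423 - (-83 - (-15 + 14*11)) = 129423 - (-83 - (-15 + 154)) = 129423 - (-83 - 1*139) = 129423 - (-83 - 139) = 129423 - 1*(-222) = 129423 + 222 = 129645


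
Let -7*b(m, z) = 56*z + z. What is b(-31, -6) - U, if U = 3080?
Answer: -21218/7 ≈ -3031.1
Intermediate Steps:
b(m, z) = -57*z/7 (b(m, z) = -(56*z + z)/7 = -57*z/7)
b(-31, -6) - U = -57/7*(-6) - 1*3080 = 342/7 - 3080 = -21218/7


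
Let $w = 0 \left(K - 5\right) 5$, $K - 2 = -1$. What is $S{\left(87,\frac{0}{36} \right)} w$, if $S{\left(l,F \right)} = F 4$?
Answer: $0$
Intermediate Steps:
$K = 1$ ($K = 2 - 1 = 1$)
$S{\left(l,F \right)} = 4 F$
$w = 0$ ($w = 0 \left(1 - 5\right) 5 = 0 \left(-4\right) 5 = 0 \cdot 5 = 0$)
$S{\left(87,\frac{0}{36} \right)} w = 4 \cdot \frac{0}{36} \cdot 0 = 4 \cdot 0 \cdot \frac{1}{36} \cdot 0 = 4 \cdot 0 \cdot 0 = 0 \cdot 0 = 0$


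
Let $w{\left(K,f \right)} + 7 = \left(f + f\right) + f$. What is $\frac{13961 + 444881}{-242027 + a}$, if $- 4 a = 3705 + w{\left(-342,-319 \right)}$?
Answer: $- \frac{1835368}{970849} \approx -1.8905$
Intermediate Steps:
$w{\left(K,f \right)} = -7 + 3 f$ ($w{\left(K,f \right)} = -7 + \left(\left(f + f\right) + f\right) = -7 + \left(2 f + f\right) = -7 + 3 f$)
$a = - \frac{2741}{4}$ ($a = - \frac{3705 + \left(-7 + 3 \left(-319\right)\right)}{4} = - \frac{3705 - 964}{4} = \left(- \frac{1}{4}\right) 2741 = - \frac{2741}{4} \approx -685.25$)
$\frac{13961 + 444881}{-242027 + a} = \frac{13961 + 444881}{-242027 - \frac{2741}{4}} = \frac{458842}{- \frac{970849}{4}} = 458842 \left(- \frac{4}{970849}\right) = - \frac{1835368}{970849}$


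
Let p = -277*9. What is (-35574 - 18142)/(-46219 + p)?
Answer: 13429/12178 ≈ 1.1027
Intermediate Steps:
p = -2493
(-35574 - 18142)/(-46219 + p) = (-35574 - 18142)/(-46219 - 2493) = -53716/(-48712) = -53716*(-1/48712) = 13429/12178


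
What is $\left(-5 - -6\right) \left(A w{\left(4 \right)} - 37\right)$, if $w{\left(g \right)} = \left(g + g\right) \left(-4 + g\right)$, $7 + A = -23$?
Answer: $-37$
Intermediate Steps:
$A = -30$ ($A = -7 - 23 = -30$)
$w{\left(g \right)} = 2 g \left(-4 + g\right)$
$\left(-5 - -6\right) \left(A w{\left(4 \right)} - 37\right) = \left(-5 - -6\right) \left(- 30 \cdot 2 \cdot 4 \left(-4 + 4\right) - 37\right) = \left(-5 + 6\right) \left(- 30 \cdot 2 \cdot 4 \cdot 0 - 37\right) = 1 \left(\left(-30\right) 0 - 37\right) = 1 \left(0 - 37\right) = 1 \left(-37\right) = -37$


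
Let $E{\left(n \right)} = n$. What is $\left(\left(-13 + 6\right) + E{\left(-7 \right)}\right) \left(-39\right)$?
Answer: $546$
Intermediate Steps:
$\left(\left(-13 + 6\right) + E{\left(-7 \right)}\right) \left(-39\right) = \left(\left(-13 + 6\right) - 7\right) \left(-39\right) = \left(-7 - 7\right) \left(-39\right) = \left(-14\right) \left(-39\right) = 546$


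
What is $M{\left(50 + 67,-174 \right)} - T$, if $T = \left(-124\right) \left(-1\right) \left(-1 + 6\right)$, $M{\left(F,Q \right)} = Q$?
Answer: $-794$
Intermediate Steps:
$T = 620$ ($T = 124 \cdot 5 = 620$)
$M{\left(50 + 67,-174 \right)} - T = -174 - 620 = -794$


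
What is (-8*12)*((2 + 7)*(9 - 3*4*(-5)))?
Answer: -59616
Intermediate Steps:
(-8*12)*((2 + 7)*(9 - 3*4*(-5))) = -864*(9 - 12*(-5)) = -864*(9 + 60) = -864*69 = -96*621 = -59616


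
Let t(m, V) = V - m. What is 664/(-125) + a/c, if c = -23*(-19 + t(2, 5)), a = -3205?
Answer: -644977/46000 ≈ -14.021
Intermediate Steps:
c = 368 (c = -23*(-19 + (5 - 1*2)) = -23*(-19 + (5 - 2)) = -23*(-19 + 3) = -23*(-16) = 368)
664/(-125) + a/c = 664/(-125) - 3205/368 = 664*(-1/125) - 3205*1/368 = -664/125 - 3205/368 = -644977/46000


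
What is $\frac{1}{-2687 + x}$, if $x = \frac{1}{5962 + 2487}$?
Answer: $- \frac{8449}{22702462} \approx -0.00037216$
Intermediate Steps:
$x = \frac{1}{8449} \approx 0.00011836$
$\frac{1}{-2687 + x} = \frac{1}{-2687 + \frac{1}{8449}} = \frac{1}{- \frac{22702462}{8449}} = - \frac{8449}{22702462}$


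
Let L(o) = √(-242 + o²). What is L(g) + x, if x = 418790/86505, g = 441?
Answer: 83758/17301 + √194239 ≈ 445.57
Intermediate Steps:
x = 83758/17301 (x = 418790*(1/86505) = 83758/17301 ≈ 4.8412)
L(g) + x = √(-242 + 441²) + 83758/17301 = √(-242 + 194481) + 83758/17301 = √194239 + 83758/17301 = 83758/17301 + √194239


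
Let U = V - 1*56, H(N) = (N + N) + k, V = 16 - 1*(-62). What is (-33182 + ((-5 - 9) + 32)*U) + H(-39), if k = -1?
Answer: -32865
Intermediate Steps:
V = 78 (V = 16 + 62 = 78)
H(N) = -1 + 2*N (H(N) = (N + N) - 1 = 2*N - 1 = -1 + 2*N)
U = 22 (U = 78 - 1*56 = 78 - 56 = 22)
(-33182 + ((-5 - 9) + 32)*U) + H(-39) = (-33182 + ((-5 - 9) + 32)*22) + (-1 + 2*(-39)) = (-33182 + (-14 + 32)*22) + (-1 - 78) = (-33182 + 18*22) - 79 = (-33182 + 396) - 79 = -32786 - 79 = -32865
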